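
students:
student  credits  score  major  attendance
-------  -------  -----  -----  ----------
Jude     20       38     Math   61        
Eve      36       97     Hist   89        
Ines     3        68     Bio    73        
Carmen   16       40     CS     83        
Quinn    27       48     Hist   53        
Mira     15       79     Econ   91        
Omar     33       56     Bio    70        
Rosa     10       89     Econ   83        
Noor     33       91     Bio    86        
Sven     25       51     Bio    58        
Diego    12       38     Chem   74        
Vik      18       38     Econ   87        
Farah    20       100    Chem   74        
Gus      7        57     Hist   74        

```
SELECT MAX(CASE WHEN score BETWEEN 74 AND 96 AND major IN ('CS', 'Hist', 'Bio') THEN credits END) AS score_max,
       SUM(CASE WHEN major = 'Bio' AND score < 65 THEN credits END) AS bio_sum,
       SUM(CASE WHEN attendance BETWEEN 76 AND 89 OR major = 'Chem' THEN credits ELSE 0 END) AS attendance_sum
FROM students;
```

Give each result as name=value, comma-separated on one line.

score_max=33, bio_sum=58, attendance_sum=145

[score_max: score BETWEEN 74 AND 96 AND major IN ('CS', 'Hist', 'Bio')]
student=Jude: ✗
student=Eve: ✗
student=Ines: ✗
student=Carmen: ✗
student=Quinn: ✗
student=Mira: ✗
student=Omar: ✗
student=Rosa: ✗
student=Noor: ✓ → 33
student=Sven: ✗
student=Diego: ✗
student=Vik: ✗
student=Farah: ✗
student=Gus: ✗
score_max = MAX(33) = 33
—
[bio_sum: major = 'Bio' AND score < 65]
student=Jude: ✗
student=Eve: ✗
student=Ines: ✗
student=Carmen: ✗
student=Quinn: ✗
student=Mira: ✗
student=Omar: ✓ → 33
student=Rosa: ✗
student=Noor: ✗
student=Sven: ✓ → 25
student=Diego: ✗
student=Vik: ✗
student=Farah: ✗
student=Gus: ✗
bio_sum = 33 + 25 = 58
—
[attendance_sum: attendance BETWEEN 76 AND 89 OR major = 'Chem']
student=Jude: ✗
student=Eve: ✓ → 36
student=Ines: ✗
student=Carmen: ✓ → 16
student=Quinn: ✗
student=Mira: ✗
student=Omar: ✗
student=Rosa: ✓ → 10
student=Noor: ✓ → 33
student=Sven: ✗
student=Diego: ✓ → 12
student=Vik: ✓ → 18
student=Farah: ✓ → 20
student=Gus: ✗
attendance_sum = 36 + 16 + 10 + 33 + 12 + 18 + 20 = 145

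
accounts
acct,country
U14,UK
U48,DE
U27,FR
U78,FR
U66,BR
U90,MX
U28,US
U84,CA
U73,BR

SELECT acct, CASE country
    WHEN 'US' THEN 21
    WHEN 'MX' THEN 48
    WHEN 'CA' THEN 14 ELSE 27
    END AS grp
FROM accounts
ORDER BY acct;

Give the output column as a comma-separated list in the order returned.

27, 27, 21, 27, 27, 27, 27, 14, 48

acct=U14: ELSE → 27
acct=U27: ELSE → 27
acct=U28: country='US' → 21
acct=U48: ELSE → 27
acct=U66: ELSE → 27
acct=U73: ELSE → 27
acct=U78: ELSE → 27
acct=U84: country='CA' → 14
acct=U90: country='MX' → 48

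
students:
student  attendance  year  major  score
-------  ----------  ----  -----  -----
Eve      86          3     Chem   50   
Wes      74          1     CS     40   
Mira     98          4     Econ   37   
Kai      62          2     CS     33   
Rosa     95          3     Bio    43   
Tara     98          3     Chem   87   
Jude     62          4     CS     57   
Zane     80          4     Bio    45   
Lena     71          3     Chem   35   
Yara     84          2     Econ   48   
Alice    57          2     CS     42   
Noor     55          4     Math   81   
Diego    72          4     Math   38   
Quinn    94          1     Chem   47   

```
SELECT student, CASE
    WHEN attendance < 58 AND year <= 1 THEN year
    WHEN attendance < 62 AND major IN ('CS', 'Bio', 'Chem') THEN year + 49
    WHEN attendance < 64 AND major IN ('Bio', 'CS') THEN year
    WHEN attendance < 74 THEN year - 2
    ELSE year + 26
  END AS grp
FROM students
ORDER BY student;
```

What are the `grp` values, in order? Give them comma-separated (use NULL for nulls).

51, 2, 29, 4, 2, 1, 30, 2, 27, 29, 29, 27, 28, 30

student=Alice: attendance < 62 AND major IN ('CS', 'Bio', 'Chem') → 51
student=Diego: attendance < 74 → 2
student=Eve: ELSE → 29
student=Jude: attendance < 64 AND major IN ('Bio', 'CS') → 4
student=Kai: attendance < 64 AND major IN ('Bio', 'CS') → 2
student=Lena: attendance < 74 → 1
student=Mira: ELSE → 30
student=Noor: attendance < 74 → 2
student=Quinn: ELSE → 27
student=Rosa: ELSE → 29
student=Tara: ELSE → 29
student=Wes: ELSE → 27
student=Yara: ELSE → 28
student=Zane: ELSE → 30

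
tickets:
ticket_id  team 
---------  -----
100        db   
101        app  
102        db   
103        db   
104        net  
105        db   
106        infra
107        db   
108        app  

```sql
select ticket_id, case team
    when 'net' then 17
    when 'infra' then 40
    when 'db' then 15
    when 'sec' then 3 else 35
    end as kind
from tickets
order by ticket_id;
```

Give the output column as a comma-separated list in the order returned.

15, 35, 15, 15, 17, 15, 40, 15, 35

ticket_id=100: team='db' → 15
ticket_id=101: ELSE → 35
ticket_id=102: team='db' → 15
ticket_id=103: team='db' → 15
ticket_id=104: team='net' → 17
ticket_id=105: team='db' → 15
ticket_id=106: team='infra' → 40
ticket_id=107: team='db' → 15
ticket_id=108: ELSE → 35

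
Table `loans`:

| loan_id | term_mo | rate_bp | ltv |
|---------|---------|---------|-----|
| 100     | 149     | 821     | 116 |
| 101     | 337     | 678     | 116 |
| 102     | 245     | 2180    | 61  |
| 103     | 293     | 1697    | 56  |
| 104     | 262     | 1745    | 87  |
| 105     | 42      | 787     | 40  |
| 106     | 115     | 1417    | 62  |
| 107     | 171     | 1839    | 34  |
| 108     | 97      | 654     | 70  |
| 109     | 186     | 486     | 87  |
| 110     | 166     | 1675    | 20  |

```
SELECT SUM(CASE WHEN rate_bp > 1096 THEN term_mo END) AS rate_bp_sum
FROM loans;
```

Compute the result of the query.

1252

loan_id=100: ✗
loan_id=101: ✗
loan_id=102: ✓ → 245
loan_id=103: ✓ → 293
loan_id=104: ✓ → 262
loan_id=105: ✗
loan_id=106: ✓ → 115
loan_id=107: ✓ → 171
loan_id=108: ✗
loan_id=109: ✗
loan_id=110: ✓ → 166
rate_bp_sum = 245 + 293 + 262 + 115 + 171 + 166 = 1252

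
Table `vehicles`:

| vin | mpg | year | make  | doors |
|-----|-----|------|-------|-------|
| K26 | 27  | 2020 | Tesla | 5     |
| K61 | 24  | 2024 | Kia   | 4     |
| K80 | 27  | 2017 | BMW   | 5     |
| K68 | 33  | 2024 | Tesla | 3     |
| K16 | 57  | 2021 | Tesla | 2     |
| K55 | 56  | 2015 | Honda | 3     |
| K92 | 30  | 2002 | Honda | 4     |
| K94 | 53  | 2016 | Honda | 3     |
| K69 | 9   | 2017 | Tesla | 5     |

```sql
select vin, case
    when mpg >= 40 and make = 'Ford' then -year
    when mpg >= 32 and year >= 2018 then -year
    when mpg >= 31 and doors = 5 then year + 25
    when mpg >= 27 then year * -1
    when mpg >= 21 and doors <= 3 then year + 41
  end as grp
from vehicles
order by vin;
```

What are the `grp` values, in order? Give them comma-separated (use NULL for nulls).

-2021, -2020, -2015, NULL, -2024, NULL, -2017, -2002, -2016

vin=K16: mpg >= 32 and year >= 2018 → -2021
vin=K26: mpg >= 27 → -2020
vin=K55: mpg >= 27 → -2015
vin=K61: (no match → NULL) → NULL
vin=K68: mpg >= 32 and year >= 2018 → -2024
vin=K69: (no match → NULL) → NULL
vin=K80: mpg >= 27 → -2017
vin=K92: mpg >= 27 → -2002
vin=K94: mpg >= 27 → -2016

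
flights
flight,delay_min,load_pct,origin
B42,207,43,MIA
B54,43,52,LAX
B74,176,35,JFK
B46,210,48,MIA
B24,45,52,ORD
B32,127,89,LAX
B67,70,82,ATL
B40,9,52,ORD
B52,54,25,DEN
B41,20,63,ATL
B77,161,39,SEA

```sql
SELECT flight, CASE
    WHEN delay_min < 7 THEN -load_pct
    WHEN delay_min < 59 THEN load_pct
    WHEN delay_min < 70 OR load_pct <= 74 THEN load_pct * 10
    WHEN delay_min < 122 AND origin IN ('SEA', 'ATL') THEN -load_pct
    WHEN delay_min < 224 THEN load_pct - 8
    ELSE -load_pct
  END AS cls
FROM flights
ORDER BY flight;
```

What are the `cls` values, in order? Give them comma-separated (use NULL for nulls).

flight=B24: delay_min < 59 → 52
flight=B32: delay_min < 224 → 81
flight=B40: delay_min < 59 → 52
flight=B41: delay_min < 59 → 63
flight=B42: delay_min < 70 OR load_pct <= 74 → 430
flight=B46: delay_min < 70 OR load_pct <= 74 → 480
flight=B52: delay_min < 59 → 25
flight=B54: delay_min < 59 → 52
flight=B67: delay_min < 122 AND origin IN ('SEA', 'ATL') → -82
flight=B74: delay_min < 70 OR load_pct <= 74 → 350
flight=B77: delay_min < 70 OR load_pct <= 74 → 390

52, 81, 52, 63, 430, 480, 25, 52, -82, 350, 390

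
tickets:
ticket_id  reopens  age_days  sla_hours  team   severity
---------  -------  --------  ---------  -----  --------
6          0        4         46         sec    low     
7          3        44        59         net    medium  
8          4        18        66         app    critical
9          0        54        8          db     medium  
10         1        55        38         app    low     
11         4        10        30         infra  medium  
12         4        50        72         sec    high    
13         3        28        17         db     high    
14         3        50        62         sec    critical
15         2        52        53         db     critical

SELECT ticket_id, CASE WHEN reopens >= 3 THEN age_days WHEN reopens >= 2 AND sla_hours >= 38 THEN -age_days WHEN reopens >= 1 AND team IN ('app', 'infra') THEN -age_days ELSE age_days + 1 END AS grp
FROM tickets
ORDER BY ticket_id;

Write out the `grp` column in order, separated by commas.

5, 44, 18, 55, -55, 10, 50, 28, 50, -52

ticket_id=6: ELSE → 5
ticket_id=7: reopens >= 3 → 44
ticket_id=8: reopens >= 3 → 18
ticket_id=9: ELSE → 55
ticket_id=10: reopens >= 1 AND team IN ('app', 'infra') → -55
ticket_id=11: reopens >= 3 → 10
ticket_id=12: reopens >= 3 → 50
ticket_id=13: reopens >= 3 → 28
ticket_id=14: reopens >= 3 → 50
ticket_id=15: reopens >= 2 AND sla_hours >= 38 → -52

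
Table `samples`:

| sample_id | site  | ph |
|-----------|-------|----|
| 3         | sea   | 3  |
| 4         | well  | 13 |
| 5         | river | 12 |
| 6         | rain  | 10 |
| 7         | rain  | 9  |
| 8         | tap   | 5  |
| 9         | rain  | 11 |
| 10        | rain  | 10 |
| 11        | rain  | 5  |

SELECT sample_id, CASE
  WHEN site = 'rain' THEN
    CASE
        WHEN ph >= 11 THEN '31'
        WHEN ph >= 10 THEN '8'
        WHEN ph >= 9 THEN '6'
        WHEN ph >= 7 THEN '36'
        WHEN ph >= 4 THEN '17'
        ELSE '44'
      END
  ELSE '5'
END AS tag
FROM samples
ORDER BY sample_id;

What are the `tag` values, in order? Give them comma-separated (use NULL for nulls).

5, 5, 5, 8, 6, 5, 31, 8, 17

sample_id=3: site='sea' → outer ELSE → 5
sample_id=4: site='well' → outer ELSE → 5
sample_id=5: site='river' → outer ELSE → 5
sample_id=6: site='rain' → inner[ph >= 10] → 8
sample_id=7: site='rain' → inner[ph >= 9] → 6
sample_id=8: site='tap' → outer ELSE → 5
sample_id=9: site='rain' → inner[ph >= 11] → 31
sample_id=10: site='rain' → inner[ph >= 10] → 8
sample_id=11: site='rain' → inner[ph >= 4] → 17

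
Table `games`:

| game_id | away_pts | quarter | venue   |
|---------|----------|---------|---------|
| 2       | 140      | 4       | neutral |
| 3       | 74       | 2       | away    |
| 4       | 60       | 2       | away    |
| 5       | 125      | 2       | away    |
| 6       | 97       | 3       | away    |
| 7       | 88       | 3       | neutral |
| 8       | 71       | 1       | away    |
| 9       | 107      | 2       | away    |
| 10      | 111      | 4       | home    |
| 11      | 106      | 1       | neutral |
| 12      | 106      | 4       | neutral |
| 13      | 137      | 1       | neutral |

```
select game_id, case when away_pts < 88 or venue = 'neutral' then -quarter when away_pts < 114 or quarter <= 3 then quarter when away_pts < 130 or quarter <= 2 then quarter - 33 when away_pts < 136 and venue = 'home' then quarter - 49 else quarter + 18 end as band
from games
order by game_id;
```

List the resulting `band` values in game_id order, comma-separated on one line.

game_id=2: away_pts < 88 or venue = 'neutral' → -4
game_id=3: away_pts < 88 or venue = 'neutral' → -2
game_id=4: away_pts < 88 or venue = 'neutral' → -2
game_id=5: away_pts < 114 or quarter <= 3 → 2
game_id=6: away_pts < 114 or quarter <= 3 → 3
game_id=7: away_pts < 88 or venue = 'neutral' → -3
game_id=8: away_pts < 88 or venue = 'neutral' → -1
game_id=9: away_pts < 114 or quarter <= 3 → 2
game_id=10: away_pts < 114 or quarter <= 3 → 4
game_id=11: away_pts < 88 or venue = 'neutral' → -1
game_id=12: away_pts < 88 or venue = 'neutral' → -4
game_id=13: away_pts < 88 or venue = 'neutral' → -1

-4, -2, -2, 2, 3, -3, -1, 2, 4, -1, -4, -1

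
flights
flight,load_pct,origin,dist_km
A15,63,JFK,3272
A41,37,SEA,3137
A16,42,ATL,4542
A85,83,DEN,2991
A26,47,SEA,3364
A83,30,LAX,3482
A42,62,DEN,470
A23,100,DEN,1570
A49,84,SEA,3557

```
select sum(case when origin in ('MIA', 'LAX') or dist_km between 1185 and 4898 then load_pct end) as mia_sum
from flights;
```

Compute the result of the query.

flight=A15: ✓ → 63
flight=A41: ✓ → 37
flight=A16: ✓ → 42
flight=A85: ✓ → 83
flight=A26: ✓ → 47
flight=A83: ✓ → 30
flight=A42: ✗
flight=A23: ✓ → 100
flight=A49: ✓ → 84
mia_sum = 63 + 37 + 42 + 83 + 47 + 30 + 100 + 84 = 486

486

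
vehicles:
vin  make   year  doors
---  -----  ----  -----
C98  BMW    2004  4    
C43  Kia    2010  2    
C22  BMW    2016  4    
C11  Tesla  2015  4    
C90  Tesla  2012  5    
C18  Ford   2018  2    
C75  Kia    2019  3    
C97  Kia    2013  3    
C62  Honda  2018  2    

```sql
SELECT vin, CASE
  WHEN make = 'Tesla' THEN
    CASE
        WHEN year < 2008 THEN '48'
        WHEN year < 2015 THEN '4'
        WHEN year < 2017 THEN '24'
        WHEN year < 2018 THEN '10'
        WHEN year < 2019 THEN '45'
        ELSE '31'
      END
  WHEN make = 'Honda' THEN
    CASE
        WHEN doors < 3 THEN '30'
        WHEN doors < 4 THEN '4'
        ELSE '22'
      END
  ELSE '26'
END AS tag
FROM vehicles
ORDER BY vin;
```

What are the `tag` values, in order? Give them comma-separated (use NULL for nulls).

24, 26, 26, 26, 30, 26, 4, 26, 26

vin=C11: make='Tesla' → inner[year < 2017] → 24
vin=C18: make='Ford' → outer ELSE → 26
vin=C22: make='BMW' → outer ELSE → 26
vin=C43: make='Kia' → outer ELSE → 26
vin=C62: make='Honda' → inner[doors < 3] → 30
vin=C75: make='Kia' → outer ELSE → 26
vin=C90: make='Tesla' → inner[year < 2015] → 4
vin=C97: make='Kia' → outer ELSE → 26
vin=C98: make='BMW' → outer ELSE → 26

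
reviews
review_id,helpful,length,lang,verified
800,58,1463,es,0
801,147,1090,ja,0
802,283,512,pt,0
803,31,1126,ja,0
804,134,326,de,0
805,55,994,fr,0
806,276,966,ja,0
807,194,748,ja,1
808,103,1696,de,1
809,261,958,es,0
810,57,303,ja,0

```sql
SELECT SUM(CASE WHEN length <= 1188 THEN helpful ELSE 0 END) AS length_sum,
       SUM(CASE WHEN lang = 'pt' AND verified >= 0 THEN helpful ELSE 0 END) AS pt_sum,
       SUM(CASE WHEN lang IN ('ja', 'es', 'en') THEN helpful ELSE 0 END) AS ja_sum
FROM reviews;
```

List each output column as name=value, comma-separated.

[length_sum: length <= 1188]
review_id=800: ✗
review_id=801: ✓ → 147
review_id=802: ✓ → 283
review_id=803: ✓ → 31
review_id=804: ✓ → 134
review_id=805: ✓ → 55
review_id=806: ✓ → 276
review_id=807: ✓ → 194
review_id=808: ✗
review_id=809: ✓ → 261
review_id=810: ✓ → 57
length_sum = 147 + 283 + 31 + 134 + 55 + 276 + 194 + 261 + 57 = 1438
—
[pt_sum: lang = 'pt' AND verified >= 0]
review_id=800: ✗
review_id=801: ✗
review_id=802: ✓ → 283
review_id=803: ✗
review_id=804: ✗
review_id=805: ✗
review_id=806: ✗
review_id=807: ✗
review_id=808: ✗
review_id=809: ✗
review_id=810: ✗
pt_sum = 283
—
[ja_sum: lang IN ('ja', 'es', 'en')]
review_id=800: ✓ → 58
review_id=801: ✓ → 147
review_id=802: ✗
review_id=803: ✓ → 31
review_id=804: ✗
review_id=805: ✗
review_id=806: ✓ → 276
review_id=807: ✓ → 194
review_id=808: ✗
review_id=809: ✓ → 261
review_id=810: ✓ → 57
ja_sum = 58 + 147 + 31 + 276 + 194 + 261 + 57 = 1024

length_sum=1438, pt_sum=283, ja_sum=1024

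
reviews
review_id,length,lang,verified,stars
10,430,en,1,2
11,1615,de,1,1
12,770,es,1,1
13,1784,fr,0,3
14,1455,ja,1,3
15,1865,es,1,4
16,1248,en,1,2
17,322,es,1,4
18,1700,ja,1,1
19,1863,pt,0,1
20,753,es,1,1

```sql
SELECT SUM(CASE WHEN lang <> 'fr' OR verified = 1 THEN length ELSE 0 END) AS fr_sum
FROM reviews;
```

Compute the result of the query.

12021

review_id=10: ✓ → 430
review_id=11: ✓ → 1615
review_id=12: ✓ → 770
review_id=13: ✗
review_id=14: ✓ → 1455
review_id=15: ✓ → 1865
review_id=16: ✓ → 1248
review_id=17: ✓ → 322
review_id=18: ✓ → 1700
review_id=19: ✓ → 1863
review_id=20: ✓ → 753
fr_sum = 430 + 1615 + 770 + 1455 + 1865 + 1248 + 322 + 1700 + 1863 + 753 = 12021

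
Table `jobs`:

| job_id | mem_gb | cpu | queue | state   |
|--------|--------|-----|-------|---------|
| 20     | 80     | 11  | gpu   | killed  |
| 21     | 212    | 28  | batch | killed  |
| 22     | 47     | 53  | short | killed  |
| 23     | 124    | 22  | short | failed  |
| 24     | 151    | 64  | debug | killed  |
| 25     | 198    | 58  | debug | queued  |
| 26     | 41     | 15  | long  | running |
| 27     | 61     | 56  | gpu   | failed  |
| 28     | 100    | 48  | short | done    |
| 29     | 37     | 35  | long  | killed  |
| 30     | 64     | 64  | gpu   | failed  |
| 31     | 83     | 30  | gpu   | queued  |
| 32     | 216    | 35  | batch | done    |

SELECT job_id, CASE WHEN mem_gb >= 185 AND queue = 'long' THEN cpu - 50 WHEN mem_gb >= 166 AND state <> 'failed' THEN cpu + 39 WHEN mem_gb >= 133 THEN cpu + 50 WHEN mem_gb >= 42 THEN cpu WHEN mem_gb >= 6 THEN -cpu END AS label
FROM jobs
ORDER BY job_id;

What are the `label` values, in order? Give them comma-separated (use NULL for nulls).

job_id=20: mem_gb >= 42 → 11
job_id=21: mem_gb >= 166 AND state <> 'failed' → 67
job_id=22: mem_gb >= 42 → 53
job_id=23: mem_gb >= 42 → 22
job_id=24: mem_gb >= 133 → 114
job_id=25: mem_gb >= 166 AND state <> 'failed' → 97
job_id=26: mem_gb >= 6 → -15
job_id=27: mem_gb >= 42 → 56
job_id=28: mem_gb >= 42 → 48
job_id=29: mem_gb >= 6 → -35
job_id=30: mem_gb >= 42 → 64
job_id=31: mem_gb >= 42 → 30
job_id=32: mem_gb >= 166 AND state <> 'failed' → 74

11, 67, 53, 22, 114, 97, -15, 56, 48, -35, 64, 30, 74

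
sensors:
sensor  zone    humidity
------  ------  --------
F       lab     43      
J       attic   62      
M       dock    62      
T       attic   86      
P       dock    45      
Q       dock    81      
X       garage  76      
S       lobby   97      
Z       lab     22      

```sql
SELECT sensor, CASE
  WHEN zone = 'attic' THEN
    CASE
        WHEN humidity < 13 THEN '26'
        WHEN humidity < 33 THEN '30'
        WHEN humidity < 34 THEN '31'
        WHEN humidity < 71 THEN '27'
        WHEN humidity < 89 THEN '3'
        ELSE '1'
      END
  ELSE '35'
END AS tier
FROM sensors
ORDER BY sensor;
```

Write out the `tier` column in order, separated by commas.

35, 27, 35, 35, 35, 35, 3, 35, 35

sensor=F: zone='lab' → outer ELSE → 35
sensor=J: zone='attic' → inner[humidity < 71] → 27
sensor=M: zone='dock' → outer ELSE → 35
sensor=P: zone='dock' → outer ELSE → 35
sensor=Q: zone='dock' → outer ELSE → 35
sensor=S: zone='lobby' → outer ELSE → 35
sensor=T: zone='attic' → inner[humidity < 89] → 3
sensor=X: zone='garage' → outer ELSE → 35
sensor=Z: zone='lab' → outer ELSE → 35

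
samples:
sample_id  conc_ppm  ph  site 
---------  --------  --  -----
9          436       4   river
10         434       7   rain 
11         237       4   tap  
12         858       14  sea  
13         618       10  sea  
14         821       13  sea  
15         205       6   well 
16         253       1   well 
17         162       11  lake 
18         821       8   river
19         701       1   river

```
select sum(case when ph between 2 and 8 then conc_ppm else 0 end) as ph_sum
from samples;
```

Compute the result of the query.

2133

sample_id=9: ✓ → 436
sample_id=10: ✓ → 434
sample_id=11: ✓ → 237
sample_id=12: ✗
sample_id=13: ✗
sample_id=14: ✗
sample_id=15: ✓ → 205
sample_id=16: ✗
sample_id=17: ✗
sample_id=18: ✓ → 821
sample_id=19: ✗
ph_sum = 436 + 434 + 237 + 205 + 821 = 2133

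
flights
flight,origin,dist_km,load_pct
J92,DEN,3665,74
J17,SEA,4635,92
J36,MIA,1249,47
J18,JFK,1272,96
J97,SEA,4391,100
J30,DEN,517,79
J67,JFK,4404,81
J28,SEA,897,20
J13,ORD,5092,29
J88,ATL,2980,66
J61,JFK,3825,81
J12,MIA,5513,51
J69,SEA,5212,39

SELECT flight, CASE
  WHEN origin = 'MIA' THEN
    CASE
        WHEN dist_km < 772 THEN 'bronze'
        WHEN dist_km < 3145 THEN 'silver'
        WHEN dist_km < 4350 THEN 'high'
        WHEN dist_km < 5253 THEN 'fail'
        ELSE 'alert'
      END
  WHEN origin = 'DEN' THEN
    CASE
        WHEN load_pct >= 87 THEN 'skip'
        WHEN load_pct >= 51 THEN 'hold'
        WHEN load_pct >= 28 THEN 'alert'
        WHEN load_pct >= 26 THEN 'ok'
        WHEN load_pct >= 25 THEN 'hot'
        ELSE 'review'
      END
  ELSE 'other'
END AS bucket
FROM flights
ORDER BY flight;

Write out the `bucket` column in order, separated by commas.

flight=J12: origin='MIA' → inner[ELSE] → alert
flight=J13: origin='ORD' → outer ELSE → other
flight=J17: origin='SEA' → outer ELSE → other
flight=J18: origin='JFK' → outer ELSE → other
flight=J28: origin='SEA' → outer ELSE → other
flight=J30: origin='DEN' → inner[load_pct >= 51] → hold
flight=J36: origin='MIA' → inner[dist_km < 3145] → silver
flight=J61: origin='JFK' → outer ELSE → other
flight=J67: origin='JFK' → outer ELSE → other
flight=J69: origin='SEA' → outer ELSE → other
flight=J88: origin='ATL' → outer ELSE → other
flight=J92: origin='DEN' → inner[load_pct >= 51] → hold
flight=J97: origin='SEA' → outer ELSE → other

alert, other, other, other, other, hold, silver, other, other, other, other, hold, other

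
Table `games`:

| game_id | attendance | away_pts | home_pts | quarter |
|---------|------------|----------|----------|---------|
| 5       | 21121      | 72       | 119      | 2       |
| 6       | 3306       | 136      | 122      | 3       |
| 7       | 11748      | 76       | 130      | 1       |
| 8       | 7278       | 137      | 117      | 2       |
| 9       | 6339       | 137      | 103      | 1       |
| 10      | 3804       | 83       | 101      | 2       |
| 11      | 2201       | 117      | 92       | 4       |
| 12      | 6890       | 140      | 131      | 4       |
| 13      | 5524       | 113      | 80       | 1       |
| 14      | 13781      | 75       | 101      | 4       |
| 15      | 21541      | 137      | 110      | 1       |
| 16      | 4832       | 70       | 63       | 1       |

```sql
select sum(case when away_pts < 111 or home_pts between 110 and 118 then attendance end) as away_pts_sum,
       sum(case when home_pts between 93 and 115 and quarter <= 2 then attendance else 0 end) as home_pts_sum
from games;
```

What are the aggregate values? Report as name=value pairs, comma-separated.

away_pts_sum=84105, home_pts_sum=31684

[away_pts_sum: away_pts < 111 or home_pts between 110 and 118]
game_id=5: ✓ → 21121
game_id=6: ✗
game_id=7: ✓ → 11748
game_id=8: ✓ → 7278
game_id=9: ✗
game_id=10: ✓ → 3804
game_id=11: ✗
game_id=12: ✗
game_id=13: ✗
game_id=14: ✓ → 13781
game_id=15: ✓ → 21541
game_id=16: ✓ → 4832
away_pts_sum = 21121 + 11748 + 7278 + 3804 + 13781 + 21541 + 4832 = 84105
—
[home_pts_sum: home_pts between 93 and 115 and quarter <= 2]
game_id=5: ✗
game_id=6: ✗
game_id=7: ✗
game_id=8: ✗
game_id=9: ✓ → 6339
game_id=10: ✓ → 3804
game_id=11: ✗
game_id=12: ✗
game_id=13: ✗
game_id=14: ✗
game_id=15: ✓ → 21541
game_id=16: ✗
home_pts_sum = 6339 + 3804 + 21541 = 31684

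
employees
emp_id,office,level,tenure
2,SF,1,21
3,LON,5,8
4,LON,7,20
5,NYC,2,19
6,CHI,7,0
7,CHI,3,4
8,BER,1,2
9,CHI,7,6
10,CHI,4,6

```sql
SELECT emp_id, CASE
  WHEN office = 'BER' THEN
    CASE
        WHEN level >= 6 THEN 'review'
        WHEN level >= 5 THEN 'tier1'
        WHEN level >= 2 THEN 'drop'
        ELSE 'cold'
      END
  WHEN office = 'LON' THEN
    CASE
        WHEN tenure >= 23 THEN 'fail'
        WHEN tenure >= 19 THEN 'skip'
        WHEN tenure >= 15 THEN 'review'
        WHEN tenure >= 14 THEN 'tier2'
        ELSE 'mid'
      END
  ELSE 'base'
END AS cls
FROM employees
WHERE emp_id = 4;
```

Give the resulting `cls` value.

emp_id = 4: office=LON, level=7, tenure=20.
office='LON' → inner[tenure >= 19] → skip

skip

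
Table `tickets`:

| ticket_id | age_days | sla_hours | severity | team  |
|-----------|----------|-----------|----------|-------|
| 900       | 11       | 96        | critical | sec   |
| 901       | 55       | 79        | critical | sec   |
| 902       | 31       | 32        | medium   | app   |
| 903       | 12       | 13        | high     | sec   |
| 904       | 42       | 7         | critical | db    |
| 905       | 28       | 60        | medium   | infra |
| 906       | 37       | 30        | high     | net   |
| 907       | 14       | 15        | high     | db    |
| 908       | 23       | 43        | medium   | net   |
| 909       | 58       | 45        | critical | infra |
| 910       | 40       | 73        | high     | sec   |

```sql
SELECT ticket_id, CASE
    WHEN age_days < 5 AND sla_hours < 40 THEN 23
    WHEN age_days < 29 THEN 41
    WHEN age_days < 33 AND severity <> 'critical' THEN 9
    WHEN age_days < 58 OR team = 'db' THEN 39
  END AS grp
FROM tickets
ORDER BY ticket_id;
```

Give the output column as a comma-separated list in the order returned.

ticket_id=900: age_days < 29 → 41
ticket_id=901: age_days < 58 OR team = 'db' → 39
ticket_id=902: age_days < 33 AND severity <> 'critical' → 9
ticket_id=903: age_days < 29 → 41
ticket_id=904: age_days < 58 OR team = 'db' → 39
ticket_id=905: age_days < 29 → 41
ticket_id=906: age_days < 58 OR team = 'db' → 39
ticket_id=907: age_days < 29 → 41
ticket_id=908: age_days < 29 → 41
ticket_id=909: (no match → NULL) → NULL
ticket_id=910: age_days < 58 OR team = 'db' → 39

41, 39, 9, 41, 39, 41, 39, 41, 41, NULL, 39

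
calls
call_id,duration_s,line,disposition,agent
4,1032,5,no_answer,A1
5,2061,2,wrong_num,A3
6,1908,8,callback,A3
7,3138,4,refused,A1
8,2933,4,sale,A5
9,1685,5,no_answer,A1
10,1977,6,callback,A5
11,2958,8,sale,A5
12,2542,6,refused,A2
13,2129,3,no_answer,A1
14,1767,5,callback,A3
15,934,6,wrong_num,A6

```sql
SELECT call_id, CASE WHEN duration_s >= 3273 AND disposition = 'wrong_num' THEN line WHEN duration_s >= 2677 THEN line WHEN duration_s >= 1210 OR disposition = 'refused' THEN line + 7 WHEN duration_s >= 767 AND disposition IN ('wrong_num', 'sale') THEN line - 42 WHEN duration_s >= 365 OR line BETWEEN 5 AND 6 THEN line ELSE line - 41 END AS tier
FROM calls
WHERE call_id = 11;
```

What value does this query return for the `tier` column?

call_id = 11: duration_s=2958, line=8, disposition=sale, agent=A5.
duration_s >= 3273 AND disposition = 'wrong_num' → false
duration_s >= 2677 → true → 8

8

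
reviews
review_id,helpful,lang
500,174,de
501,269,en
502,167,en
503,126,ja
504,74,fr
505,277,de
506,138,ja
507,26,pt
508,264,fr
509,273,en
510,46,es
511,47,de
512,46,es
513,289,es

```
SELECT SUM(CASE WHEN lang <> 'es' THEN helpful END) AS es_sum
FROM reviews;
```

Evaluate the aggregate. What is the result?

1835

review_id=500: ✓ → 174
review_id=501: ✓ → 269
review_id=502: ✓ → 167
review_id=503: ✓ → 126
review_id=504: ✓ → 74
review_id=505: ✓ → 277
review_id=506: ✓ → 138
review_id=507: ✓ → 26
review_id=508: ✓ → 264
review_id=509: ✓ → 273
review_id=510: ✗
review_id=511: ✓ → 47
review_id=512: ✗
review_id=513: ✗
es_sum = 174 + 269 + 167 + 126 + 74 + 277 + 138 + 26 + 264 + 273 + 47 = 1835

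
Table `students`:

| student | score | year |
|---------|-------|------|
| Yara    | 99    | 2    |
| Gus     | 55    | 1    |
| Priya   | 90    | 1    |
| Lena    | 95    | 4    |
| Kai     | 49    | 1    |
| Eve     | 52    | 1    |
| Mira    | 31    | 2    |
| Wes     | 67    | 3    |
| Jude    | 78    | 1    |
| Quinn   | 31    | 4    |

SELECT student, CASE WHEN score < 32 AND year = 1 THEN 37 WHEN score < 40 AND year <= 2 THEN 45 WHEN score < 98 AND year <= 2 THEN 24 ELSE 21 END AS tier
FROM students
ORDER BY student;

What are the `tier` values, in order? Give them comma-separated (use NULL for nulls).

24, 24, 24, 24, 21, 45, 24, 21, 21, 21

student=Eve: score < 98 AND year <= 2 → 24
student=Gus: score < 98 AND year <= 2 → 24
student=Jude: score < 98 AND year <= 2 → 24
student=Kai: score < 98 AND year <= 2 → 24
student=Lena: ELSE → 21
student=Mira: score < 40 AND year <= 2 → 45
student=Priya: score < 98 AND year <= 2 → 24
student=Quinn: ELSE → 21
student=Wes: ELSE → 21
student=Yara: ELSE → 21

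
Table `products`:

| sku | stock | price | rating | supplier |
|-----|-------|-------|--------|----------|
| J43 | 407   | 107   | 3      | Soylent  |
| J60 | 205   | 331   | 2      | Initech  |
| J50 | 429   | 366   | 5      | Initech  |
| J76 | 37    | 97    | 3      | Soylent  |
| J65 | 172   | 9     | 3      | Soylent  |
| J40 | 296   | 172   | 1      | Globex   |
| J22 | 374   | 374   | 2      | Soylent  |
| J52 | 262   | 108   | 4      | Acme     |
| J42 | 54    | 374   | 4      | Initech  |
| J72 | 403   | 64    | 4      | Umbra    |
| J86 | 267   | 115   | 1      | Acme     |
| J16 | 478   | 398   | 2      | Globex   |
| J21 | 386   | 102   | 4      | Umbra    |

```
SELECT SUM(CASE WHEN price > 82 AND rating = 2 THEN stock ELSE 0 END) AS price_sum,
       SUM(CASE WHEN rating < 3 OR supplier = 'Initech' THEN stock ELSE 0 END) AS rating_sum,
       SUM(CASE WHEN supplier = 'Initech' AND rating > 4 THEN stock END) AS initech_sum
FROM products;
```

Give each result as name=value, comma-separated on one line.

[price_sum: price > 82 AND rating = 2]
sku=J43: ✗
sku=J60: ✓ → 205
sku=J50: ✗
sku=J76: ✗
sku=J65: ✗
sku=J40: ✗
sku=J22: ✓ → 374
sku=J52: ✗
sku=J42: ✗
sku=J72: ✗
sku=J86: ✗
sku=J16: ✓ → 478
sku=J21: ✗
price_sum = 205 + 374 + 478 = 1057
—
[rating_sum: rating < 3 OR supplier = 'Initech']
sku=J43: ✗
sku=J60: ✓ → 205
sku=J50: ✓ → 429
sku=J76: ✗
sku=J65: ✗
sku=J40: ✓ → 296
sku=J22: ✓ → 374
sku=J52: ✗
sku=J42: ✓ → 54
sku=J72: ✗
sku=J86: ✓ → 267
sku=J16: ✓ → 478
sku=J21: ✗
rating_sum = 205 + 429 + 296 + 374 + 54 + 267 + 478 = 2103
—
[initech_sum: supplier = 'Initech' AND rating > 4]
sku=J43: ✗
sku=J60: ✗
sku=J50: ✓ → 429
sku=J76: ✗
sku=J65: ✗
sku=J40: ✗
sku=J22: ✗
sku=J52: ✗
sku=J42: ✗
sku=J72: ✗
sku=J86: ✗
sku=J16: ✗
sku=J21: ✗
initech_sum = 429

price_sum=1057, rating_sum=2103, initech_sum=429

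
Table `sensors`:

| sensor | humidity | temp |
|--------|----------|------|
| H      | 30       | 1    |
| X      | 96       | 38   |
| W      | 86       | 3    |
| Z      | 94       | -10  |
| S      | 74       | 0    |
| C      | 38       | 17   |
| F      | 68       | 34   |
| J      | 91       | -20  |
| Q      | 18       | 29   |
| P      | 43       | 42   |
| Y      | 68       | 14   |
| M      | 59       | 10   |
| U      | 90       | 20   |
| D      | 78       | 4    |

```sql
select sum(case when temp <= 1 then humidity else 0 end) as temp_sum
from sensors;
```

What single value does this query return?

sensor=H: ✓ → 30
sensor=X: ✗
sensor=W: ✗
sensor=Z: ✓ → 94
sensor=S: ✓ → 74
sensor=C: ✗
sensor=F: ✗
sensor=J: ✓ → 91
sensor=Q: ✗
sensor=P: ✗
sensor=Y: ✗
sensor=M: ✗
sensor=U: ✗
sensor=D: ✗
temp_sum = 30 + 94 + 74 + 91 = 289

289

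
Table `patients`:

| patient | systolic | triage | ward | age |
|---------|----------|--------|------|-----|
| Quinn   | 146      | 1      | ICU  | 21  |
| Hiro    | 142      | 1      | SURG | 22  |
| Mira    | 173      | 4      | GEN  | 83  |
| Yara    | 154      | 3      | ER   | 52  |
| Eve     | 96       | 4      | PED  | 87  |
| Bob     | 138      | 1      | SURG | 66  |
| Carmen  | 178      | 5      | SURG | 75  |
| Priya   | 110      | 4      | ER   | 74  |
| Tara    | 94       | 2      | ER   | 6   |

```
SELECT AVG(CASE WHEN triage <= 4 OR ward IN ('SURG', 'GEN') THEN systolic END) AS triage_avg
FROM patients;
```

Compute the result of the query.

patient=Quinn: ✓ → 146
patient=Hiro: ✓ → 142
patient=Mira: ✓ → 173
patient=Yara: ✓ → 154
patient=Eve: ✓ → 96
patient=Bob: ✓ → 138
patient=Carmen: ✓ → 178
patient=Priya: ✓ → 110
patient=Tara: ✓ → 94
triage_avg = (146 + 142 + 173 + 154 + 96 + 138 + 178 + 110 + 94) / 9 = 136.7777777778

136.7777777778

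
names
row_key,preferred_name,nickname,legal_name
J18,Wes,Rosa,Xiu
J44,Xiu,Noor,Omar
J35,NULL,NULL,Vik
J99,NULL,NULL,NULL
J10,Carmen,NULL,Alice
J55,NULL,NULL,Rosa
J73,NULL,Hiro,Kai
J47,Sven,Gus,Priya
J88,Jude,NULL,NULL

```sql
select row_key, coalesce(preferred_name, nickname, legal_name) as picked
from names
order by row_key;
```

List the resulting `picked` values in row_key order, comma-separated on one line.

Carmen, Wes, Vik, Xiu, Sven, Rosa, Hiro, Jude, NULL

row_key=J10: preferred_name=Carmen → Carmen
row_key=J18: preferred_name=Wes → Wes
row_key=J35: preferred_name=NULL, nickname=NULL, legal_name=Vik → Vik
row_key=J44: preferred_name=Xiu → Xiu
row_key=J47: preferred_name=Sven → Sven
row_key=J55: preferred_name=NULL, nickname=NULL, legal_name=Rosa → Rosa
row_key=J73: preferred_name=NULL, nickname=Hiro → Hiro
row_key=J88: preferred_name=Jude → Jude
row_key=J99: preferred_name=NULL, nickname=NULL, legal_name=NULL (all NULL) → NULL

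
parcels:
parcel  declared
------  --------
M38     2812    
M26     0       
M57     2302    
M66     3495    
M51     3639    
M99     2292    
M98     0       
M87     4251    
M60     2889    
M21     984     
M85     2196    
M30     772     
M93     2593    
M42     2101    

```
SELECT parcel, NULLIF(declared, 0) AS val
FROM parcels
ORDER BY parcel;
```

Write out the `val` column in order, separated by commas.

parcel=M21: declared=984 vs 0: differ → 984
parcel=M26: declared=0 vs 0: equal → NULL
parcel=M30: declared=772 vs 0: differ → 772
parcel=M38: declared=2812 vs 0: differ → 2812
parcel=M42: declared=2101 vs 0: differ → 2101
parcel=M51: declared=3639 vs 0: differ → 3639
parcel=M57: declared=2302 vs 0: differ → 2302
parcel=M60: declared=2889 vs 0: differ → 2889
parcel=M66: declared=3495 vs 0: differ → 3495
parcel=M85: declared=2196 vs 0: differ → 2196
parcel=M87: declared=4251 vs 0: differ → 4251
parcel=M93: declared=2593 vs 0: differ → 2593
parcel=M98: declared=0 vs 0: equal → NULL
parcel=M99: declared=2292 vs 0: differ → 2292

984, NULL, 772, 2812, 2101, 3639, 2302, 2889, 3495, 2196, 4251, 2593, NULL, 2292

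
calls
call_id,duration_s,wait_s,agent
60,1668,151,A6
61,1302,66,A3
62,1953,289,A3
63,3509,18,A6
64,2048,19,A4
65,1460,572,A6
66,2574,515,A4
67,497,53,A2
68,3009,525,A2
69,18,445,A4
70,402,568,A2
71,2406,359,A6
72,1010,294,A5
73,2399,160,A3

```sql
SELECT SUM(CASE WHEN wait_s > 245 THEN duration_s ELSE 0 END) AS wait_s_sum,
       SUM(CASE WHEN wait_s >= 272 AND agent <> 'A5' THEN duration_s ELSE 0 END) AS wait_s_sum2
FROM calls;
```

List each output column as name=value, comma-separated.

[wait_s_sum: wait_s > 245]
call_id=60: ✗
call_id=61: ✗
call_id=62: ✓ → 1953
call_id=63: ✗
call_id=64: ✗
call_id=65: ✓ → 1460
call_id=66: ✓ → 2574
call_id=67: ✗
call_id=68: ✓ → 3009
call_id=69: ✓ → 18
call_id=70: ✓ → 402
call_id=71: ✓ → 2406
call_id=72: ✓ → 1010
call_id=73: ✗
wait_s_sum = 1953 + 1460 + 2574 + 3009 + 18 + 402 + 2406 + 1010 = 12832
—
[wait_s_sum2: wait_s >= 272 AND agent <> 'A5']
call_id=60: ✗
call_id=61: ✗
call_id=62: ✓ → 1953
call_id=63: ✗
call_id=64: ✗
call_id=65: ✓ → 1460
call_id=66: ✓ → 2574
call_id=67: ✗
call_id=68: ✓ → 3009
call_id=69: ✓ → 18
call_id=70: ✓ → 402
call_id=71: ✓ → 2406
call_id=72: ✗
call_id=73: ✗
wait_s_sum2 = 1953 + 1460 + 2574 + 3009 + 18 + 402 + 2406 = 11822

wait_s_sum=12832, wait_s_sum2=11822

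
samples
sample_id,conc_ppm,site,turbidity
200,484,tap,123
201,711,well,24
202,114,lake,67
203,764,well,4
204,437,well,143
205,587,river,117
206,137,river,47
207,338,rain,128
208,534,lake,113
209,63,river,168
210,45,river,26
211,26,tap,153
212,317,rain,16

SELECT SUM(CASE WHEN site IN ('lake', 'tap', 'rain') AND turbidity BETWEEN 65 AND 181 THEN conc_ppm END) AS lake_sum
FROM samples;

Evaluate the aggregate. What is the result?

sample_id=200: ✓ → 484
sample_id=201: ✗
sample_id=202: ✓ → 114
sample_id=203: ✗
sample_id=204: ✗
sample_id=205: ✗
sample_id=206: ✗
sample_id=207: ✓ → 338
sample_id=208: ✓ → 534
sample_id=209: ✗
sample_id=210: ✗
sample_id=211: ✓ → 26
sample_id=212: ✗
lake_sum = 484 + 114 + 338 + 534 + 26 = 1496

1496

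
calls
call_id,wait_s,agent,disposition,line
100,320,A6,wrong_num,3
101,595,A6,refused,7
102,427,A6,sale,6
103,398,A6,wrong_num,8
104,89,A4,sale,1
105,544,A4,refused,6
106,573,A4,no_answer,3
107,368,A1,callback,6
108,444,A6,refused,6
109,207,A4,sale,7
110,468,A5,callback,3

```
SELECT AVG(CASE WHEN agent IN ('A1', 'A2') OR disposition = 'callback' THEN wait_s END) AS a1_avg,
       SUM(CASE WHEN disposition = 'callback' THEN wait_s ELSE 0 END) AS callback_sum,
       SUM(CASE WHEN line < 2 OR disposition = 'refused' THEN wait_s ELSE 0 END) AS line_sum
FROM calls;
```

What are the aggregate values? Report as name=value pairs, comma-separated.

a1_avg=418, callback_sum=836, line_sum=1672

[a1_avg: agent IN ('A1', 'A2') OR disposition = 'callback']
call_id=100: ✗
call_id=101: ✗
call_id=102: ✗
call_id=103: ✗
call_id=104: ✗
call_id=105: ✗
call_id=106: ✗
call_id=107: ✓ → 368
call_id=108: ✗
call_id=109: ✗
call_id=110: ✓ → 468
a1_avg = (368 + 468) / 2 = 418
—
[callback_sum: disposition = 'callback']
call_id=100: ✗
call_id=101: ✗
call_id=102: ✗
call_id=103: ✗
call_id=104: ✗
call_id=105: ✗
call_id=106: ✗
call_id=107: ✓ → 368
call_id=108: ✗
call_id=109: ✗
call_id=110: ✓ → 468
callback_sum = 368 + 468 = 836
—
[line_sum: line < 2 OR disposition = 'refused']
call_id=100: ✗
call_id=101: ✓ → 595
call_id=102: ✗
call_id=103: ✗
call_id=104: ✓ → 89
call_id=105: ✓ → 544
call_id=106: ✗
call_id=107: ✗
call_id=108: ✓ → 444
call_id=109: ✗
call_id=110: ✗
line_sum = 595 + 89 + 544 + 444 = 1672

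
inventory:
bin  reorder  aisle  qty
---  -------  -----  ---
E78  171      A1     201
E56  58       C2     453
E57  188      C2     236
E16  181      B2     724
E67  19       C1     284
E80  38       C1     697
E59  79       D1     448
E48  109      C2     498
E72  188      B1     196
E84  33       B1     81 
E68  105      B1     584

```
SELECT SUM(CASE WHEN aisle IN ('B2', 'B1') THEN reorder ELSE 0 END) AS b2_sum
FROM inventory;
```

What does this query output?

bin=E78: ✗
bin=E56: ✗
bin=E57: ✗
bin=E16: ✓ → 181
bin=E67: ✗
bin=E80: ✗
bin=E59: ✗
bin=E48: ✗
bin=E72: ✓ → 188
bin=E84: ✓ → 33
bin=E68: ✓ → 105
b2_sum = 181 + 188 + 33 + 105 = 507

507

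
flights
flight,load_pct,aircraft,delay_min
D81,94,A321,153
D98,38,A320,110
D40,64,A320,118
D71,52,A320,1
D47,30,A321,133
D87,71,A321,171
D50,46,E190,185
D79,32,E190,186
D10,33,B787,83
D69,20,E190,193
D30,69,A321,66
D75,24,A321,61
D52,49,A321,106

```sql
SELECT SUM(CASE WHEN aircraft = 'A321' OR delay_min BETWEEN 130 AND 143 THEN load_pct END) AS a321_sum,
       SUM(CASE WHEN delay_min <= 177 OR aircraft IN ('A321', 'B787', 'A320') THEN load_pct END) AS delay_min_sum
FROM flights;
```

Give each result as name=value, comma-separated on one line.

[a321_sum: aircraft = 'A321' OR delay_min BETWEEN 130 AND 143]
flight=D81: ✓ → 94
flight=D98: ✗
flight=D40: ✗
flight=D71: ✗
flight=D47: ✓ → 30
flight=D87: ✓ → 71
flight=D50: ✗
flight=D79: ✗
flight=D10: ✗
flight=D69: ✗
flight=D30: ✓ → 69
flight=D75: ✓ → 24
flight=D52: ✓ → 49
a321_sum = 94 + 30 + 71 + 69 + 24 + 49 = 337
—
[delay_min_sum: delay_min <= 177 OR aircraft IN ('A321', 'B787', 'A320')]
flight=D81: ✓ → 94
flight=D98: ✓ → 38
flight=D40: ✓ → 64
flight=D71: ✓ → 52
flight=D47: ✓ → 30
flight=D87: ✓ → 71
flight=D50: ✗
flight=D79: ✗
flight=D10: ✓ → 33
flight=D69: ✗
flight=D30: ✓ → 69
flight=D75: ✓ → 24
flight=D52: ✓ → 49
delay_min_sum = 94 + 38 + 64 + 52 + 30 + 71 + 33 + 69 + 24 + 49 = 524

a321_sum=337, delay_min_sum=524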